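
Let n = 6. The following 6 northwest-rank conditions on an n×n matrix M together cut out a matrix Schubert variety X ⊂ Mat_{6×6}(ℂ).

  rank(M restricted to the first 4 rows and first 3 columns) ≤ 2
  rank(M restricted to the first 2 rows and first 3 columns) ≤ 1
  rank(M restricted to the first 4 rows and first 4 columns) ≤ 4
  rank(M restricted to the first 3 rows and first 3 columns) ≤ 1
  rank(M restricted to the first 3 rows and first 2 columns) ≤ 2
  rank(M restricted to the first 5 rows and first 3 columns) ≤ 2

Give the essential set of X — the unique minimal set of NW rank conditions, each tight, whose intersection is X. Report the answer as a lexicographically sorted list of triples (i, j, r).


Rank table r_w(6×6) implied by the 6 constraints:

  1 1 1 1 1 1
  1 1 1 2 2 2
  1 1 1 2 3 3
  1 2 2 3 4 4
  1 2 2 3 4 5
  1 2 3 4 5 6

the unique w with this rank table is (1, 4, 5, 2, 6, 3).

Fulton essential set (2 of the 5 Rothe cells):

[(3, 3, 1), (5, 3, 2)]


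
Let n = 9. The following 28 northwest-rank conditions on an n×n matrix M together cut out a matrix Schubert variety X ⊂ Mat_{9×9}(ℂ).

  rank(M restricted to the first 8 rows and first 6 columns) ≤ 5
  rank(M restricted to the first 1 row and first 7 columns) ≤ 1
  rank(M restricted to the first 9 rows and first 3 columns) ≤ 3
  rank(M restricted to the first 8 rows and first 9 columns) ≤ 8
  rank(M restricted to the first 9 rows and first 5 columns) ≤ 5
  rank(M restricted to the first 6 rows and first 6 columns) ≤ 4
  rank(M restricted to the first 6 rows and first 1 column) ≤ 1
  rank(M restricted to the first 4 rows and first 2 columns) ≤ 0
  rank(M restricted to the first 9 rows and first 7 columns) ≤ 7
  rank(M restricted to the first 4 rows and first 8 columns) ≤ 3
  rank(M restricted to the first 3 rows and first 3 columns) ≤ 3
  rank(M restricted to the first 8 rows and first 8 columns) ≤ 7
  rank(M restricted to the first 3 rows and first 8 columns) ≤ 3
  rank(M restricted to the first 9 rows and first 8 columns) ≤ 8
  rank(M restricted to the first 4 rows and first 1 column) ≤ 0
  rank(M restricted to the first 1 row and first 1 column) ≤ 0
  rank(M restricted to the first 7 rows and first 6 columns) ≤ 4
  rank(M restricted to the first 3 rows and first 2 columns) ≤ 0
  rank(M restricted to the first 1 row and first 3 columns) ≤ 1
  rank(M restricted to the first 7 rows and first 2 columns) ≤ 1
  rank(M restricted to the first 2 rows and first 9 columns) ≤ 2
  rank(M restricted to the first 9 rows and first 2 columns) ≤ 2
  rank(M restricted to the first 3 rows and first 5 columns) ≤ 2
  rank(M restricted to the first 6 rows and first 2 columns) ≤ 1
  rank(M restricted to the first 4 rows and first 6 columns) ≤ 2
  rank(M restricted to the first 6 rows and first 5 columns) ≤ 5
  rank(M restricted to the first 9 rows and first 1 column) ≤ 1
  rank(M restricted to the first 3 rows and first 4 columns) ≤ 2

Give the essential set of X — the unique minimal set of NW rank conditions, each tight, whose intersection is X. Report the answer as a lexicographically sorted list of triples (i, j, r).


Reconstructing r_w from the 28 given conditions:

  i=1: 0 | 0 | 1 | 1 | 1 | 1 | 1 | 1 | 1
  i=2: 0 | 0 | 1 | 2 | 2 | 2 | 2 | 2 | 2
  i=3: 0 | 0 | 1 | 2 | 2 | 2 | 3 | 3 | 3
  i=4: 0 | 0 | 1 | 2 | 2 | 2 | 3 | 3 | 4
  i=5: 1 | 1 | 2 | 3 | 3 | 3 | 4 | 4 | 5
  i=6: 1 | 1 | 2 | 3 | 4 | 4 | 5 | 5 | 6
  i=7: 1 | 1 | 2 | 3 | 4 | 4 | 5 | 6 | 7
  i=8: 1 | 2 | 3 | 4 | 5 | 5 | 6 | 7 | 8
  i=9: 1 | 2 | 3 | 4 | 5 | 6 | 7 | 8 | 9

reading off 1-entries of Δ²R: w = (3, 4, 7, 9, 1, 5, 8, 2, 6).

Rothe diagram D(w) (16 cells), 5 SE-corners (essential conditions):

[(4, 2, 0), (4, 6, 2), (4, 8, 3), (7, 2, 1), (7, 6, 4)]


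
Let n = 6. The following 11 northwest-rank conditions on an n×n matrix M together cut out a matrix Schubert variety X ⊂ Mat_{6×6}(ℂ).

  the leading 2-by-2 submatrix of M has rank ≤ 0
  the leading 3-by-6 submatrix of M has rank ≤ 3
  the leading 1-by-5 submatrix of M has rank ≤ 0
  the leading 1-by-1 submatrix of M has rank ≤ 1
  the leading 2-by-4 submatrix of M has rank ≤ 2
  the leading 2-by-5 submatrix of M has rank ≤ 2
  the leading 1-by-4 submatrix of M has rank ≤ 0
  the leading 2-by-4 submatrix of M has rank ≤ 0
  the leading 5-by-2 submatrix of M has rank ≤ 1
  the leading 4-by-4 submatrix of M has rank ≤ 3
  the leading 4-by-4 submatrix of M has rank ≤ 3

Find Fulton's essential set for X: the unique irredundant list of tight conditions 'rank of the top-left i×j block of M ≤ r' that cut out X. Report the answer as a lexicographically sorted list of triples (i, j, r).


Computing R[i][j] = min implied NW-rank bound (n=6, 11 conditions):

  i=1: 0 | 0 | 0 | 0 | 0 | 1
  i=2: 0 | 0 | 0 | 0 | 1 | 2
  i=3: 1 | 1 | 1 | 1 | 2 | 3
  i=4: 1 | 1 | 2 | 2 | 3 | 4
  i=5: 1 | 1 | 2 | 3 | 4 | 5
  i=6: 1 | 2 | 3 | 4 | 5 | 6

hence w(1..6) = (6, 5, 1, 3, 4, 2).

Fulton essential set (3 of the 11 Rothe cells):

[(1, 5, 0), (2, 4, 0), (5, 2, 1)]


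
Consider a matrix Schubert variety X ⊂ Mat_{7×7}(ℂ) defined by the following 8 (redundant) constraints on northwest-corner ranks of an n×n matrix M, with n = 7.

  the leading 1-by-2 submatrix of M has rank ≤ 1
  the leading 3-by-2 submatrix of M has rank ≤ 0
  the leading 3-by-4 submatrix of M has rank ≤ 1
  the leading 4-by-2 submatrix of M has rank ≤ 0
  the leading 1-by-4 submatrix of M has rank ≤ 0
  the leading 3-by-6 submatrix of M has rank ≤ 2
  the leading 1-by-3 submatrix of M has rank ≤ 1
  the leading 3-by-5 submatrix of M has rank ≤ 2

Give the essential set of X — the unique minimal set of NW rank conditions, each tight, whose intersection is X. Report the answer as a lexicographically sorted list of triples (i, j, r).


The tightest implied rank at each (i,j), from the 8 conditions:

  R[1]: 0 | 0 | 0 | 0 | 1 | 1 | 1
  R[2]: 0 | 0 | 1 | 1 | 2 | 2 | 2
  R[3]: 0 | 0 | 1 | 1 | 2 | 2 | 3
  R[4]: 0 | 0 | 1 | 2 | 3 | 3 | 4
  R[5]: 1 | 1 | 2 | 3 | 4 | 4 | 5
  R[6]: 1 | 2 | 3 | 4 | 5 | 5 | 6
  R[7]: 1 | 2 | 3 | 4 | 5 | 6 | 7

giving w = (5, 3, 7, 4, 1, 2, 6) via Δ²R.

|D(w)|=12, |Ess(w)|=4:

[(1, 4, 0), (3, 4, 1), (3, 6, 2), (4, 2, 0)]


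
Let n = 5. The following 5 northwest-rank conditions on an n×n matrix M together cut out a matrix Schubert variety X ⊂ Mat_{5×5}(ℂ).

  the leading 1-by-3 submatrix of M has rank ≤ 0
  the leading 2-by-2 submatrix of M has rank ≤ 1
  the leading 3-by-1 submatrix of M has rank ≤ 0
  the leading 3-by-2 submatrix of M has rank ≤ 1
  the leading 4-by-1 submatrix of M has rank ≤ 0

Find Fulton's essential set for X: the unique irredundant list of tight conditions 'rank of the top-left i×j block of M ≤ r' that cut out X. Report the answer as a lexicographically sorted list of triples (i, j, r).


Recovering R(i,j) via the rank-extension bound from the 5 conditions:

  row 1: 0, 0, 0, 1, 1
  row 2: 0, 1, 1, 2, 2
  row 3: 0, 1, 2, 3, 3
  row 4: 0, 1, 2, 3, 4
  row 5: 1, 2, 3, 4, 5

reading off 1-entries of Δ²R: w = (4, 2, 3, 5, 1).

|D(w)|=6, |Ess(w)|=2:

[(1, 3, 0), (4, 1, 0)]


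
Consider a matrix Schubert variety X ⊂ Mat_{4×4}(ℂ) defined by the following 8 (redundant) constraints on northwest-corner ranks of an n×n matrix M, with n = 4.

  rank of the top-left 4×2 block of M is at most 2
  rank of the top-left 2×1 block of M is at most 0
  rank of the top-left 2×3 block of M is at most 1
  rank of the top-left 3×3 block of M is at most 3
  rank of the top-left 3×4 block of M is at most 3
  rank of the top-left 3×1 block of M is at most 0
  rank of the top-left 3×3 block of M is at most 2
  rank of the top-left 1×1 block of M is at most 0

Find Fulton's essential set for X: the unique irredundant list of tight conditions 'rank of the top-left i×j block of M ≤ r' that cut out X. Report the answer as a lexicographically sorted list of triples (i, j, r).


Computing R[i][j] = min implied NW-rank bound (n=4, 8 conditions):

  0, 1, 1, 1
  0, 1, 1, 2
  0, 1, 2, 3
  1, 2, 3, 4

second differences of R give the permutation w = (2, 4, 3, 1).

Rothe diagram D(w) (4 cells), 2 SE-corners (essential conditions):

[(2, 3, 1), (3, 1, 0)]


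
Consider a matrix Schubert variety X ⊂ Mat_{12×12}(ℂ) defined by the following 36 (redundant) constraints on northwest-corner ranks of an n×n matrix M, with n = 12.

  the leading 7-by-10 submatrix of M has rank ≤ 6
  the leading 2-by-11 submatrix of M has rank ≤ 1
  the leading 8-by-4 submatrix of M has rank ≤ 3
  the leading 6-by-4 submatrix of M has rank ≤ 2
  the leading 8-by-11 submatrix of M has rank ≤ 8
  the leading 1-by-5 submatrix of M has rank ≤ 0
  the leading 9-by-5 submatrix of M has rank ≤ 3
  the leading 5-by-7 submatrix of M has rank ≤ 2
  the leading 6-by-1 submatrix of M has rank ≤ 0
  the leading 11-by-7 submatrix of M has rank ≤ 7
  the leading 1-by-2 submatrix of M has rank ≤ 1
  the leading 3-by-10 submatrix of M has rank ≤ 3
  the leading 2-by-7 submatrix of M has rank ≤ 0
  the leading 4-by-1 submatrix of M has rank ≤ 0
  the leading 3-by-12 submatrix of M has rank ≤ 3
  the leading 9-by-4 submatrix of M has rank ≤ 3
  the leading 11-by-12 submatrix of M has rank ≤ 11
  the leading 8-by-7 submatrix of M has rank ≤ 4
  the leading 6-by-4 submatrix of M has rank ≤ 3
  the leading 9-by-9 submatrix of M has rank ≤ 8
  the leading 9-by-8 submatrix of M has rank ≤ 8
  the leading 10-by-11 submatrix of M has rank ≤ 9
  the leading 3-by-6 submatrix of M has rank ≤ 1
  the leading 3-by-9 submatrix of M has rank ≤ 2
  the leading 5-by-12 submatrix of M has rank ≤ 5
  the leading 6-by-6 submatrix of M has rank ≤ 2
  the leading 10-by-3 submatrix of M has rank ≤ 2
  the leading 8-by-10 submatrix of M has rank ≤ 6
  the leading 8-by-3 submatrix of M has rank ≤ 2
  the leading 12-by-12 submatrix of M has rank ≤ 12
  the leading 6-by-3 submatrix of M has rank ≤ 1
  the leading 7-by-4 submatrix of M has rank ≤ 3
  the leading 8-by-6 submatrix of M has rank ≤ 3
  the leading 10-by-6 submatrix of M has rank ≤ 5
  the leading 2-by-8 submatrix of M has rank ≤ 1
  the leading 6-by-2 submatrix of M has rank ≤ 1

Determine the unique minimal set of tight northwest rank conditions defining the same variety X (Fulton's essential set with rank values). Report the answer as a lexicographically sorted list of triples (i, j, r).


Reconstructing r_w from the 36 given conditions:

  row 1: 0 0 0 0 0 0 0 1 1 1 1 1
  row 2: 0 0 0 0 0 0 0 1 1 1 1 2
  row 3: 0 1 1 1 1 1 1 2 2 2 2 3
  row 4: 0 1 1 2 2 2 2 3 3 3 3 4
  row 5: 0 1 1 2 2 2 2 3 4 4 4 5
  row 6: 0 1 1 2 2 2 3 4 5 5 5 6
  row 7: 1 2 2 3 3 3 4 5 6 6 6 7
  row 8: 1 2 2 3 3 3 4 5 6 6 7 8
  row 9: 1 2 2 3 3 4 5 6 7 7 8 9
  row 10: 1 2 2 3 4 5 6 7 8 8 9 10
  row 11: 1 2 3 4 5 6 7 8 9 9 10 11
  row 12: 1 2 3 4 5 6 7 8 9 10 11 12

hence w(1..12) = (8, 12, 2, 4, 9, 7, 1, 11, 6, 5, 3, 10).

|D(w)|=36, |Ess(w)|=10:

[(2, 7, 0), (2, 11, 1), (5, 7, 2), (6, 1, 0), (6, 3, 1), (6, 6, 2), (8, 6, 3), (8, 10, 6), (9, 5, 3), (10, 3, 2)]


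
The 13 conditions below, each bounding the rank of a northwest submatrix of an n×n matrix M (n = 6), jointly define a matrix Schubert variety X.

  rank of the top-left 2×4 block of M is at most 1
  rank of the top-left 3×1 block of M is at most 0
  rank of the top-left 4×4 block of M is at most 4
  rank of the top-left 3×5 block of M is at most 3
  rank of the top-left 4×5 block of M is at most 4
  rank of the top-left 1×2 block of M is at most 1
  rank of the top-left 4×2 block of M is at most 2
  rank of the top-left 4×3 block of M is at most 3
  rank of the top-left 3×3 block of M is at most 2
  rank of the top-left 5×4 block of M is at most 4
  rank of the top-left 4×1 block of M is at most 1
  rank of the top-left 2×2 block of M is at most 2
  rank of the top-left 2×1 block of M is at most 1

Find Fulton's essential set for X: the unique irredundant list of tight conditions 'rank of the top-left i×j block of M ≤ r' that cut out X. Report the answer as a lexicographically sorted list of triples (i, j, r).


Recovering R(i,j) via the rank-extension bound from the 13 conditions:

  row 1: 0 1 1 1 1 1
  row 2: 0 1 1 1 2 2
  row 3: 0 1 2 2 3 3
  row 4: 1 2 3 3 4 4
  row 5: 1 2 3 4 5 5
  row 6: 1 2 3 4 5 6

so w = (2, 5, 3, 1, 4, 6).

|D(w)|=5, |Ess(w)|=2:

[(2, 4, 1), (3, 1, 0)]


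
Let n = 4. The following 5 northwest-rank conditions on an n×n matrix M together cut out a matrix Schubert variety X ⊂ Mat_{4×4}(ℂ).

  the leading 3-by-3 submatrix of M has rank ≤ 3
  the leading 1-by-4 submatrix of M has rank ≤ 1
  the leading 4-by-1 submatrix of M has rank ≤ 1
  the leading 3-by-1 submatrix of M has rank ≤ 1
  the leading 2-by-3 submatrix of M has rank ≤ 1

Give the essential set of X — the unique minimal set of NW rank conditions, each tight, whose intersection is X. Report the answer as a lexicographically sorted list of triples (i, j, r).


Rank table r_w(4×4) implied by the 5 constraints:

  R[1]: 1 | 1 | 1 | 1
  R[2]: 1 | 1 | 1 | 2
  R[3]: 1 | 2 | 2 | 3
  R[4]: 1 | 2 | 3 | 4

the unique w with this rank table is (1, 4, 2, 3).

|D(w)|=2, |Ess(w)|=1:

[(2, 3, 1)]


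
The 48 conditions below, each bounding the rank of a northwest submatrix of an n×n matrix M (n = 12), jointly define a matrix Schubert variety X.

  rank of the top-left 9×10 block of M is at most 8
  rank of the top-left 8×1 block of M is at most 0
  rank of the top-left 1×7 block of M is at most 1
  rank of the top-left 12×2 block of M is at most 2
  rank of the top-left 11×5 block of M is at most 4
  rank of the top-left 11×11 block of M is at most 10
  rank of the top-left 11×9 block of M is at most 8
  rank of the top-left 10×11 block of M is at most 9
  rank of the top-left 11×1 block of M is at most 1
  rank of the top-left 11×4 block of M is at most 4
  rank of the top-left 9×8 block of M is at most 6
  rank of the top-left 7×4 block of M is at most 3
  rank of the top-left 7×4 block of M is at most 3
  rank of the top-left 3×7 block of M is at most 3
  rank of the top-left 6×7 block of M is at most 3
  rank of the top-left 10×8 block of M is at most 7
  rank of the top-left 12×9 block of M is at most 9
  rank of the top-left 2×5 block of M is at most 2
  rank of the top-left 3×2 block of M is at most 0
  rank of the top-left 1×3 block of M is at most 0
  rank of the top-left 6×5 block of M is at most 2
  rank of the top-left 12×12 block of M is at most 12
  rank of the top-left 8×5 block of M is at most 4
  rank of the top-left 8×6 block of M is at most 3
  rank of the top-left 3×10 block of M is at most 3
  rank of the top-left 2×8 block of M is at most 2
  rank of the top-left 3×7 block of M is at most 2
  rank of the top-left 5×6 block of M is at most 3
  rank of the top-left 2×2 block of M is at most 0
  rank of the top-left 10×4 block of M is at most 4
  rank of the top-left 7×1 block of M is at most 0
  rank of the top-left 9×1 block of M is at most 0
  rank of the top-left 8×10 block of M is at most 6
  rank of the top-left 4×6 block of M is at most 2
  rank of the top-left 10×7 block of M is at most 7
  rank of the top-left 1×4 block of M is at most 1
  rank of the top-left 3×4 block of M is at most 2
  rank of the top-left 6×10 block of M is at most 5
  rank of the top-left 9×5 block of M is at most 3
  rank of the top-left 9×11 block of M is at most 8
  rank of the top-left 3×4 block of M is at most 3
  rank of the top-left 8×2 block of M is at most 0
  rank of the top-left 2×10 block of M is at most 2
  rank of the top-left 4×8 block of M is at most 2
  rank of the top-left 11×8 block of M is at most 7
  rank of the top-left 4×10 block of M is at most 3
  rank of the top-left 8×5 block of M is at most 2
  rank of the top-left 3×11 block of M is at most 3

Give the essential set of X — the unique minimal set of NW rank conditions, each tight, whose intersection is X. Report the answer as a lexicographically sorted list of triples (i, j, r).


The tightest implied rank at each (i,j), from the 48 conditions:

  R[1]: 0 | 0 | 0 | 1 | 1 | 1 | 1 | 1 | 1 | 1 | 1 | 1
  R[2]: 0 | 0 | 1 | 2 | 2 | 2 | 2 | 2 | 2 | 2 | 2 | 2
  R[3]: 0 | 0 | 1 | 2 | 2 | 2 | 2 | 2 | 3 | 3 | 3 | 3
  R[4]: 0 | 0 | 1 | 2 | 2 | 2 | 2 | 2 | 3 | 3 | 4 | 4
  R[5]: 0 | 0 | 1 | 2 | 2 | 3 | 3 | 3 | 4 | 4 | 5 | 5
  R[6]: 0 | 0 | 1 | 2 | 2 | 3 | 3 | 4 | 5 | 5 | 6 | 6
  R[7]: 0 | 0 | 1 | 2 | 2 | 3 | 4 | 5 | 6 | 6 | 7 | 7
  R[8]: 0 | 0 | 1 | 2 | 2 | 3 | 4 | 5 | 6 | 6 | 7 | 8
  R[9]: 0 | 1 | 2 | 3 | 3 | 4 | 5 | 6 | 7 | 7 | 8 | 9
  R[10]: 1 | 2 | 3 | 4 | 4 | 5 | 6 | 7 | 8 | 8 | 9 | 10
  R[11]: 1 | 2 | 3 | 4 | 4 | 5 | 6 | 7 | 8 | 9 | 10 | 11
  R[12]: 1 | 2 | 3 | 4 | 5 | 6 | 7 | 8 | 9 | 10 | 11 | 12

the unique w with this rank table is (4, 3, 9, 11, 6, 8, 7, 12, 2, 1, 10, 5).

D(w) has 34 cells with 9 SE-corners; essential set:

[(1, 3, 0), (4, 8, 2), (4, 10, 3), (6, 7, 3), (8, 2, 0), (8, 5, 2), (8, 10, 6), (9, 1, 0), (11, 5, 4)]


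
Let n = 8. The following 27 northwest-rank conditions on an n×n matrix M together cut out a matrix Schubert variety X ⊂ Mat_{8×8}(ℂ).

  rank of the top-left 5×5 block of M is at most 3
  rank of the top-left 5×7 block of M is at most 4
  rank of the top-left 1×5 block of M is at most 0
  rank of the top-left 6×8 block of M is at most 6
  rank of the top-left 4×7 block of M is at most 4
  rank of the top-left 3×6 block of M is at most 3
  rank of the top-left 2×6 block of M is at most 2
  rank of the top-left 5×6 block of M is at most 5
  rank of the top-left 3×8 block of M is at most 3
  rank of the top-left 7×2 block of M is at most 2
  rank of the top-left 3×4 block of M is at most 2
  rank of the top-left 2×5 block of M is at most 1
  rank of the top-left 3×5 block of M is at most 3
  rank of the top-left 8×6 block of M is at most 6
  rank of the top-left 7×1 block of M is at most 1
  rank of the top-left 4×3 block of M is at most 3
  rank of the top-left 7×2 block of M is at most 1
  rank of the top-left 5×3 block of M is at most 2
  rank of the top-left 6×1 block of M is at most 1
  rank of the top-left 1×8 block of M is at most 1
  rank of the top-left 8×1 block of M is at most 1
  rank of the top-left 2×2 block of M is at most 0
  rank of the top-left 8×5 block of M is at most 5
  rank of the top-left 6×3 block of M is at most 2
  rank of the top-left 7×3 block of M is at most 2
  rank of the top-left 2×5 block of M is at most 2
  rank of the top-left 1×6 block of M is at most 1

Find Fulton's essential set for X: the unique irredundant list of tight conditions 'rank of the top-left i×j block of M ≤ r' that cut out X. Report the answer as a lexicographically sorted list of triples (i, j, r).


The tightest implied rank at each (i,j), from the 27 conditions:

  i=1: 0 | 0 | 0 | 0 | 0 | 1 | 1 | 1
  i=2: 0 | 0 | 1 | 1 | 1 | 2 | 2 | 2
  i=3: 1 | 1 | 2 | 2 | 2 | 3 | 3 | 3
  i=4: 1 | 1 | 2 | 3 | 3 | 4 | 4 | 4
  i=5: 1 | 1 | 2 | 3 | 3 | 4 | 4 | 5
  i=6: 1 | 1 | 2 | 3 | 4 | 5 | 5 | 6
  i=7: 1 | 1 | 2 | 3 | 4 | 5 | 6 | 7
  i=8: 1 | 2 | 3 | 4 | 5 | 6 | 7 | 8

giving w = (6, 3, 1, 4, 8, 5, 7, 2) via Δ²R.

ℓ(w)=13; the 5 essential cells (i,j,r):

[(1, 5, 0), (2, 2, 0), (5, 5, 3), (5, 7, 4), (7, 2, 1)]


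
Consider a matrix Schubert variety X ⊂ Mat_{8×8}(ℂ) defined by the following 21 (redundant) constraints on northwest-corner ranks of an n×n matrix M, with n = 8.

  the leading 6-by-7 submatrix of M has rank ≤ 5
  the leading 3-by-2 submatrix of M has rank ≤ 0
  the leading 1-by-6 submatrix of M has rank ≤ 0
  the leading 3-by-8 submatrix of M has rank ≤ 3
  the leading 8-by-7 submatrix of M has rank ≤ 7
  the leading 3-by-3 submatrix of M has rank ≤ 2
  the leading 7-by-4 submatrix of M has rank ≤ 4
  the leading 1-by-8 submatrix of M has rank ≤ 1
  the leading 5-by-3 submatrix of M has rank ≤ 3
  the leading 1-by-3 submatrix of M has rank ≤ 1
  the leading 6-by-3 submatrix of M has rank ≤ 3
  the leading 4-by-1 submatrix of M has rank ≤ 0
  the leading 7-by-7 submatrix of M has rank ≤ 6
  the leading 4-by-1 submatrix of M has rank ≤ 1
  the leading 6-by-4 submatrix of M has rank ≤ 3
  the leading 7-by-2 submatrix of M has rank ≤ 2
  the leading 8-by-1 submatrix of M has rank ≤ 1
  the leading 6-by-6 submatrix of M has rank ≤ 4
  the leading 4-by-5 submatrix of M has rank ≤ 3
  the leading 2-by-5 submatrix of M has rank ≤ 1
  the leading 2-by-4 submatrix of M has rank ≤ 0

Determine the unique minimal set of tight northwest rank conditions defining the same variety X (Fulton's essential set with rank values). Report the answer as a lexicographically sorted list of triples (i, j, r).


Recovering R(i,j) via the rank-extension bound from the 21 conditions:

  R[1]: 0 | 0 | 0 | 0 | 0 | 0 | 1 | 1
  R[2]: 0 | 0 | 0 | 0 | 1 | 1 | 2 | 2
  R[3]: 0 | 0 | 1 | 1 | 2 | 2 | 3 | 3
  R[4]: 0 | 1 | 2 | 2 | 3 | 3 | 4 | 4
  R[5]: 1 | 2 | 3 | 3 | 4 | 4 | 5 | 5
  R[6]: 1 | 2 | 3 | 3 | 4 | 4 | 5 | 6
  R[7]: 1 | 2 | 3 | 4 | 5 | 5 | 6 | 7
  R[8]: 1 | 2 | 3 | 4 | 5 | 6 | 7 | 8

so w = (7, 5, 3, 2, 1, 8, 4, 6).

Fulton essential set (6 of the 15 Rothe cells):

[(1, 6, 0), (2, 4, 0), (3, 2, 0), (4, 1, 0), (6, 4, 3), (6, 6, 4)]


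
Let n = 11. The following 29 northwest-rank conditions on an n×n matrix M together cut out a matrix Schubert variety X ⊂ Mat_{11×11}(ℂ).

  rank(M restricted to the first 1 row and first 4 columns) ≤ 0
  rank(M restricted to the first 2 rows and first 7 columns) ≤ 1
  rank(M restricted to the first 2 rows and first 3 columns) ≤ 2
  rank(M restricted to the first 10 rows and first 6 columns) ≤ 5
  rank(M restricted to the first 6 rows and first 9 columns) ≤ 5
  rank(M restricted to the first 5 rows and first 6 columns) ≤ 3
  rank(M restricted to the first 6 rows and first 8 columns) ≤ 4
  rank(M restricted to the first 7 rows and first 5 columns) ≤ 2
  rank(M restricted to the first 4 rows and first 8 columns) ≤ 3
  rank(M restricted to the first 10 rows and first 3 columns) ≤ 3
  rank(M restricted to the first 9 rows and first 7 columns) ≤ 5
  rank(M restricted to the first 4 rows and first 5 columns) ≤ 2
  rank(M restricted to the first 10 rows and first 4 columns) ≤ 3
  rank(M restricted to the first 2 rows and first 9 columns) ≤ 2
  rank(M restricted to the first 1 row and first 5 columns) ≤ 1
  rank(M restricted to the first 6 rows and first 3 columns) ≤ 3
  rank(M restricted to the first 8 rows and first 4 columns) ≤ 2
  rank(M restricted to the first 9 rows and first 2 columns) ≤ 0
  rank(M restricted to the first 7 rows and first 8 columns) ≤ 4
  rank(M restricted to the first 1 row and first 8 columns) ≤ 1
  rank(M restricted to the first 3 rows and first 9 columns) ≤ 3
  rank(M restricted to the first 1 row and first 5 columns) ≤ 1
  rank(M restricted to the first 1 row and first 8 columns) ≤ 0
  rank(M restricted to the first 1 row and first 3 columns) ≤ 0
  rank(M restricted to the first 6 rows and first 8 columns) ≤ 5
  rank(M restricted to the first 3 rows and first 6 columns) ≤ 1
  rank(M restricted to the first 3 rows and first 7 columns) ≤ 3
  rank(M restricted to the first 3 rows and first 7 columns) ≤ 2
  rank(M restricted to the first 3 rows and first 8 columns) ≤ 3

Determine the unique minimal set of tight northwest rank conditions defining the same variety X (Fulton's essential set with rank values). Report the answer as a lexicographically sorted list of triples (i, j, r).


Computing R[i][j] = min implied NW-rank bound (n=11, 29 conditions):

  i=1: 0, 0, 0, 0, 0, 0, 0, 0, 1, 1, 1
  i=2: 0, 0, 1, 1, 1, 1, 1, 1, 2, 2, 2
  i=3: 0, 0, 1, 1, 1, 1, 2, 2, 3, 3, 3
  i=4: 0, 0, 1, 2, 2, 2, 3, 3, 4, 4, 4
  i=5: 0, 0, 1, 2, 2, 3, 4, 4, 5, 5, 5
  i=6: 0, 0, 1, 2, 2, 3, 4, 4, 5, 6, 6
  i=7: 0, 0, 1, 2, 2, 3, 4, 4, 5, 6, 7
  i=8: 0, 0, 1, 2, 3, 4, 5, 5, 6, 7, 8
  i=9: 0, 0, 1, 2, 3, 4, 5, 6, 7, 8, 9
  i=10: 1, 1, 2, 3, 4, 5, 6, 7, 8, 9, 10
  i=11: 1, 2, 3, 4, 5, 6, 7, 8, 9, 10, 11

the unique w with this rank table is (9, 3, 7, 4, 6, 10, 11, 5, 8, 1, 2).

D(w) has 32 cells with 5 SE-corners; essential set:

[(1, 8, 0), (3, 6, 1), (7, 5, 2), (7, 8, 4), (9, 2, 0)]


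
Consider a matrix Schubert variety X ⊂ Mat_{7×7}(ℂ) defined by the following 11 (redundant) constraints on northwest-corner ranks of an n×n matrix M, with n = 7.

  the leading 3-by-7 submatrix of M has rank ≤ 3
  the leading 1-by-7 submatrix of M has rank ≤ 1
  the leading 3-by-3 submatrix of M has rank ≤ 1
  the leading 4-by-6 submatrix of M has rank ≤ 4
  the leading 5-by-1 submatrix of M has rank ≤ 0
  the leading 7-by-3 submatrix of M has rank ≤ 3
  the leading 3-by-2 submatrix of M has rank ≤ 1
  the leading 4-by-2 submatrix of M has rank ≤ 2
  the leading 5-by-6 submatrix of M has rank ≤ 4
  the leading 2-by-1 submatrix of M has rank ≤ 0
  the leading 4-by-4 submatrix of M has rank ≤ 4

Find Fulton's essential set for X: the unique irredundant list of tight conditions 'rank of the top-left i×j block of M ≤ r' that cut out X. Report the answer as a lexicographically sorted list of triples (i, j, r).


Reconstructing r_w from the 11 given conditions:

  0  1  1  1  1  1  1
  0  1  1  2  2  2  2
  0  1  1  2  3  3  3
  0  1  2  3  4  4  4
  0  1  2  3  4  4  5
  1  2  3  4  5  5  6
  1  2  3  4  5  6  7

second differences of R give the permutation w = (2, 4, 5, 3, 7, 1, 6).

Rothe diagram D(w) (8 cells), 3 SE-corners (essential conditions):

[(3, 3, 1), (5, 1, 0), (5, 6, 4)]


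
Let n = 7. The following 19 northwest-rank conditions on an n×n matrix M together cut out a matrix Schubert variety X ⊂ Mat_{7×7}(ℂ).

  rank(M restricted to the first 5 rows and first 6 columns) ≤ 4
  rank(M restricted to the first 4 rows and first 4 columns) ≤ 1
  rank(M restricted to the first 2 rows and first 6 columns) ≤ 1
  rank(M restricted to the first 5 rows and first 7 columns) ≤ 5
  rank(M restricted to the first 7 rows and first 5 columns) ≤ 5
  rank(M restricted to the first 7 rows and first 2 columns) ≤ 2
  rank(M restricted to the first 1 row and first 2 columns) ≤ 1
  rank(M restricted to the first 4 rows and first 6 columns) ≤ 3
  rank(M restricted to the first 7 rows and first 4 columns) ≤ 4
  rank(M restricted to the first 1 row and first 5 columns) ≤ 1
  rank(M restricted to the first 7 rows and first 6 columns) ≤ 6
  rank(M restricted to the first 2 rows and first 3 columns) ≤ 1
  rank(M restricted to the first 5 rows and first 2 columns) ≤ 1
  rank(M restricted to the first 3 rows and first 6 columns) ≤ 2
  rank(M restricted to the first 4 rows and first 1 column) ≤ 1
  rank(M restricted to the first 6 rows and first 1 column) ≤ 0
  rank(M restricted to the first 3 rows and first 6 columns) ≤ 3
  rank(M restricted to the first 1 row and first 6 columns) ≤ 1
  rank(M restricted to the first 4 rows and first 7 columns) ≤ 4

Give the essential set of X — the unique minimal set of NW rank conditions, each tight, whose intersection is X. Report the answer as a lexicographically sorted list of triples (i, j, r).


Computing R[i][j] = min implied NW-rank bound (n=7, 19 conditions):

  R[1]: 0 | 1 | 1 | 1 | 1 | 1 | 1
  R[2]: 0 | 1 | 1 | 1 | 1 | 1 | 2
  R[3]: 0 | 1 | 1 | 1 | 2 | 2 | 3
  R[4]: 0 | 1 | 1 | 1 | 2 | 3 | 4
  R[5]: 0 | 1 | 2 | 2 | 3 | 4 | 5
  R[6]: 0 | 1 | 2 | 3 | 4 | 5 | 6
  R[7]: 1 | 2 | 3 | 4 | 5 | 6 | 7

so w = (2, 7, 5, 6, 3, 4, 1).

D(w) has 14 cells with 3 SE-corners; essential set:

[(2, 6, 1), (4, 4, 1), (6, 1, 0)]


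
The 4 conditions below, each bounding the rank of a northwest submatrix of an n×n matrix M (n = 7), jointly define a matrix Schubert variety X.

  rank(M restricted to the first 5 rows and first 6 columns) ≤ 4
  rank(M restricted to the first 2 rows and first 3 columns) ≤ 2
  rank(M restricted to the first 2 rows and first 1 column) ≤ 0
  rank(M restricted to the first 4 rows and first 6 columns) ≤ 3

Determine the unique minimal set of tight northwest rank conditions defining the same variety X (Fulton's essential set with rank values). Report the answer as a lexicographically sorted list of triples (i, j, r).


Computing R[i][j] = min implied NW-rank bound (n=7, 4 conditions):

  R[1]: 0 | 1 | 1 | 1 | 1 | 1 | 1
  R[2]: 0 | 1 | 2 | 2 | 2 | 2 | 2
  R[3]: 1 | 2 | 3 | 3 | 3 | 3 | 3
  R[4]: 1 | 2 | 3 | 3 | 3 | 3 | 4
  R[5]: 1 | 2 | 3 | 4 | 4 | 4 | 5
  R[6]: 1 | 2 | 3 | 4 | 5 | 5 | 6
  R[7]: 1 | 2 | 3 | 4 | 5 | 6 | 7

hence w(1..7) = (2, 3, 1, 7, 4, 5, 6).

2 SE-corners of the 5-cell Rothe diagram give Ess(w):

[(2, 1, 0), (4, 6, 3)]


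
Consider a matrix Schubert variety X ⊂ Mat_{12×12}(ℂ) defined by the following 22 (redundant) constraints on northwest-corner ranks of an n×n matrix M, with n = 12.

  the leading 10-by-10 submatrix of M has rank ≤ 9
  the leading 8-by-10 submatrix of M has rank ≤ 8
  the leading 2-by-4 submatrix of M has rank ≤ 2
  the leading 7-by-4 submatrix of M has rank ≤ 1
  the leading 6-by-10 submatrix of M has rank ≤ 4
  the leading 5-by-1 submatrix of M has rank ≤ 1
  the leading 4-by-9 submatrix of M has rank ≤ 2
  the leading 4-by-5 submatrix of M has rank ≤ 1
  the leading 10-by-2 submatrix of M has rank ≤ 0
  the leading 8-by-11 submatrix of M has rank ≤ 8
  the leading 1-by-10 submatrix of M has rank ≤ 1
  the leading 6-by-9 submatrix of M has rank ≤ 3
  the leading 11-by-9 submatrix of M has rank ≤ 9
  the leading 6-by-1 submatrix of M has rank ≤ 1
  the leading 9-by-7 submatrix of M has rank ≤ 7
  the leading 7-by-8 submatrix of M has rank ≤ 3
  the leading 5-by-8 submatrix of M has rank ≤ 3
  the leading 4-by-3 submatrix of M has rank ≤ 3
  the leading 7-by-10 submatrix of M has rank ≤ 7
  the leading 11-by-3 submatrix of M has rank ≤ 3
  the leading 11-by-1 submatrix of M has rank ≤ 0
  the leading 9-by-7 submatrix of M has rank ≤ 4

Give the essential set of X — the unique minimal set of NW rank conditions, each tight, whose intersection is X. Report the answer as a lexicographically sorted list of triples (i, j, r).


Reconstructing r_w from the 22 given conditions:

  row 1: 0 | 0 | 1 | 1 | 1 | 1 | 1 | 1 | 1 | 1 | 1 | 1
  row 2: 0 | 0 | 1 | 1 | 1 | 2 | 2 | 2 | 2 | 2 | 2 | 2
  row 3: 0 | 0 | 1 | 1 | 1 | 2 | 2 | 2 | 2 | 3 | 3 | 3
  row 4: 0 | 0 | 1 | 1 | 1 | 2 | 2 | 2 | 2 | 3 | 4 | 4
  row 5: 0 | 0 | 1 | 1 | 2 | 3 | 3 | 3 | 3 | 4 | 5 | 5
  row 6: 0 | 0 | 1 | 1 | 2 | 3 | 3 | 3 | 3 | 4 | 5 | 6
  row 7: 0 | 0 | 1 | 1 | 2 | 3 | 3 | 3 | 4 | 5 | 6 | 7
  row 8: 0 | 0 | 1 | 2 | 3 | 4 | 4 | 4 | 5 | 6 | 7 | 8
  row 9: 0 | 0 | 1 | 2 | 3 | 4 | 4 | 5 | 6 | 7 | 8 | 9
  row 10: 0 | 0 | 1 | 2 | 3 | 4 | 5 | 6 | 7 | 8 | 9 | 10
  row 11: 0 | 1 | 2 | 3 | 4 | 5 | 6 | 7 | 8 | 9 | 10 | 11
  row 12: 1 | 2 | 3 | 4 | 5 | 6 | 7 | 8 | 9 | 10 | 11 | 12

the unique w with this rank table is (3, 6, 10, 11, 5, 12, 9, 4, 8, 7, 2, 1).

D(w) has 42 cells with 8 SE-corners; essential set:

[(4, 5, 1), (4, 9, 2), (6, 9, 3), (7, 4, 1), (7, 8, 3), (9, 7, 4), (10, 2, 0), (11, 1, 0)]


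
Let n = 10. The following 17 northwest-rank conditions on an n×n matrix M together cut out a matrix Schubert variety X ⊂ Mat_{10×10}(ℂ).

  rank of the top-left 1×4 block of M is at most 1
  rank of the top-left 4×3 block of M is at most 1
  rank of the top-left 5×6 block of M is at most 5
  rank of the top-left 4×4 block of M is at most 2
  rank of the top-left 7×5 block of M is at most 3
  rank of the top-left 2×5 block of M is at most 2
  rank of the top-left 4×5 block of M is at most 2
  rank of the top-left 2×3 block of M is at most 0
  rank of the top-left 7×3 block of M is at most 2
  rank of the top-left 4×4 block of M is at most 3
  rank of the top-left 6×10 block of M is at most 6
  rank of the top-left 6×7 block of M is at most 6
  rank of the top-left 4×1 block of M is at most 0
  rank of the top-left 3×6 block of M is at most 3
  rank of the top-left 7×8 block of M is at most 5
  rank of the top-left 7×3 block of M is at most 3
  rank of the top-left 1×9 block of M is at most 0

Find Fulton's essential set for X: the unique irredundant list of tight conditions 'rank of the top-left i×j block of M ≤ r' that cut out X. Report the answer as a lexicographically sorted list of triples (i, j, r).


The tightest implied rank at each (i,j), from the 17 conditions:

  0 | 0 | 0 | 0 | 0 | 0 | 0 | 0 | 0 | 1
  0 | 0 | 0 | 1 | 1 | 1 | 1 | 1 | 1 | 2
  0 | 1 | 1 | 2 | 2 | 2 | 2 | 2 | 2 | 3
  0 | 1 | 1 | 2 | 2 | 3 | 3 | 3 | 3 | 4
  1 | 2 | 2 | 3 | 3 | 4 | 4 | 4 | 4 | 5
  1 | 2 | 2 | 3 | 3 | 4 | 5 | 5 | 5 | 6
  1 | 2 | 2 | 3 | 3 | 4 | 5 | 5 | 6 | 7
  1 | 2 | 3 | 4 | 4 | 5 | 6 | 6 | 7 | 8
  1 | 2 | 3 | 4 | 5 | 6 | 7 | 7 | 8 | 9
  1 | 2 | 3 | 4 | 5 | 6 | 7 | 8 | 9 | 10

the unique w with this rank table is (10, 4, 2, 6, 1, 7, 9, 3, 5, 8).

Rothe diagram D(w) (21 cells), 8 SE-corners (essential conditions):

[(1, 9, 0), (2, 3, 0), (4, 1, 0), (4, 3, 1), (4, 5, 2), (7, 3, 2), (7, 5, 3), (7, 8, 5)]


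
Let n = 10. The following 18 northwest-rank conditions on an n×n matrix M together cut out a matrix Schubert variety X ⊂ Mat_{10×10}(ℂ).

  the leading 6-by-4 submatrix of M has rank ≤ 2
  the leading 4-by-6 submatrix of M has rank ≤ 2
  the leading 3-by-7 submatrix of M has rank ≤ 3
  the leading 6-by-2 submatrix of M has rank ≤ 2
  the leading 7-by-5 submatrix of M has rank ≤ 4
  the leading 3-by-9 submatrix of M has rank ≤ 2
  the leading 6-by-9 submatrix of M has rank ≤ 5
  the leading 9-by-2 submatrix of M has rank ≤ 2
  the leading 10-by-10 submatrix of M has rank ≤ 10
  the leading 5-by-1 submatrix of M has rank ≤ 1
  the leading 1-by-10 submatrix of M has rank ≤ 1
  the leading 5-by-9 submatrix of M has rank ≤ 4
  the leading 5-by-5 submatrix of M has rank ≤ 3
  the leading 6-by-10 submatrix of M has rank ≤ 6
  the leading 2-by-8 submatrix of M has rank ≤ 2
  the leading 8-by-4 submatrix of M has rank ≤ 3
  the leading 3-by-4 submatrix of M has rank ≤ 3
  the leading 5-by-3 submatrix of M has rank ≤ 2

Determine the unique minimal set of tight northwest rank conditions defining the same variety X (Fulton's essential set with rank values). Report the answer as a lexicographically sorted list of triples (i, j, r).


Rank table r_w(10×10) implied by the 18 constraints:

  i=1: 1, 1, 1, 1, 1, 1, 1, 1, 1, 1
  i=2: 1, 2, 2, 2, 2, 2, 2, 2, 2, 2
  i=3: 1, 2, 2, 2, 2, 2, 2, 2, 2, 3
  i=4: 1, 2, 2, 2, 2, 2, 3, 3, 3, 4
  i=5: 1, 2, 2, 2, 3, 3, 4, 4, 4, 5
  i=6: 1, 2, 2, 2, 3, 4, 5, 5, 5, 6
  i=7: 1, 2, 3, 3, 4, 5, 6, 6, 6, 7
  i=8: 1, 2, 3, 3, 4, 5, 6, 7, 7, 8
  i=9: 1, 2, 3, 4, 5, 6, 7, 8, 8, 9
  i=10: 1, 2, 3, 4, 5, 6, 7, 8, 9, 10

giving w = (1, 2, 10, 7, 5, 6, 3, 8, 4, 9) via Δ²R.

Fulton essential set (4 of the 16 Rothe cells):

[(3, 9, 2), (4, 6, 2), (6, 4, 2), (8, 4, 3)]


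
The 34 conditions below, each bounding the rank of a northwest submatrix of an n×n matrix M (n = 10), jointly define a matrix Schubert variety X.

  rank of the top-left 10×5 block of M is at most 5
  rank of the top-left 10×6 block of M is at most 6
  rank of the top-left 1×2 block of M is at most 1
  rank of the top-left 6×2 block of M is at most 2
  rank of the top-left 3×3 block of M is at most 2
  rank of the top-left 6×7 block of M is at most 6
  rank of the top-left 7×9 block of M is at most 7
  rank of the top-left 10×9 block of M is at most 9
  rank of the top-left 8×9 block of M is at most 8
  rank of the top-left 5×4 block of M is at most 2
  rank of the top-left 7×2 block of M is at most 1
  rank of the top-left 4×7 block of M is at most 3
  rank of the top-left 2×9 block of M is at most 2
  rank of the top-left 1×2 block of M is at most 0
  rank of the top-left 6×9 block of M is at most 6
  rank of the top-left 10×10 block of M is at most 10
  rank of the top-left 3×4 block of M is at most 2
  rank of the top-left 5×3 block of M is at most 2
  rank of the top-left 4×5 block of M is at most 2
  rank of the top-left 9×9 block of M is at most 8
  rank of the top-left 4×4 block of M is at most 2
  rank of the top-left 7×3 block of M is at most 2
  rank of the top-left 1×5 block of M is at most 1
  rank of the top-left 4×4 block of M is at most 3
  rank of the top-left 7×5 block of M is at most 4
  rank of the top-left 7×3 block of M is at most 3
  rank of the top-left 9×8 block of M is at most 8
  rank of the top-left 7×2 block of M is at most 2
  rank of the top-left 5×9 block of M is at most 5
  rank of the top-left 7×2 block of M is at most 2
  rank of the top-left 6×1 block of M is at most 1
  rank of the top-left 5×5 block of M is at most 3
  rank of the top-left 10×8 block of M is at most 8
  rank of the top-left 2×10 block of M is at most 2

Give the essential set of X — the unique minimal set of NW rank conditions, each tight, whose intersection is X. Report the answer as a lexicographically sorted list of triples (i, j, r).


The tightest implied rank at each (i,j), from the 34 conditions:

  i=1: 0 | 0 | 1 | 1 | 1 | 1 | 1 | 1 | 1 | 1
  i=2: 1 | 1 | 2 | 2 | 2 | 2 | 2 | 2 | 2 | 2
  i=3: 1 | 1 | 2 | 2 | 2 | 3 | 3 | 3 | 3 | 3
  i=4: 1 | 1 | 2 | 2 | 2 | 3 | 3 | 4 | 4 | 4
  i=5: 1 | 1 | 2 | 2 | 3 | 4 | 4 | 5 | 5 | 5
  i=6: 1 | 1 | 2 | 3 | 4 | 5 | 5 | 6 | 6 | 6
  i=7: 1 | 1 | 2 | 3 | 4 | 5 | 6 | 7 | 7 | 7
  i=8: 1 | 2 | 3 | 4 | 5 | 6 | 7 | 8 | 8 | 8
  i=9: 1 | 2 | 3 | 4 | 5 | 6 | 7 | 8 | 8 | 9
  i=10: 1 | 2 | 3 | 4 | 5 | 6 | 7 | 8 | 9 | 10

so w = (3, 1, 6, 8, 5, 4, 7, 2, 10, 9).

Fulton essential set (6 of the 14 Rothe cells):

[(1, 2, 0), (4, 5, 2), (4, 7, 3), (5, 4, 2), (7, 2, 1), (9, 9, 8)]


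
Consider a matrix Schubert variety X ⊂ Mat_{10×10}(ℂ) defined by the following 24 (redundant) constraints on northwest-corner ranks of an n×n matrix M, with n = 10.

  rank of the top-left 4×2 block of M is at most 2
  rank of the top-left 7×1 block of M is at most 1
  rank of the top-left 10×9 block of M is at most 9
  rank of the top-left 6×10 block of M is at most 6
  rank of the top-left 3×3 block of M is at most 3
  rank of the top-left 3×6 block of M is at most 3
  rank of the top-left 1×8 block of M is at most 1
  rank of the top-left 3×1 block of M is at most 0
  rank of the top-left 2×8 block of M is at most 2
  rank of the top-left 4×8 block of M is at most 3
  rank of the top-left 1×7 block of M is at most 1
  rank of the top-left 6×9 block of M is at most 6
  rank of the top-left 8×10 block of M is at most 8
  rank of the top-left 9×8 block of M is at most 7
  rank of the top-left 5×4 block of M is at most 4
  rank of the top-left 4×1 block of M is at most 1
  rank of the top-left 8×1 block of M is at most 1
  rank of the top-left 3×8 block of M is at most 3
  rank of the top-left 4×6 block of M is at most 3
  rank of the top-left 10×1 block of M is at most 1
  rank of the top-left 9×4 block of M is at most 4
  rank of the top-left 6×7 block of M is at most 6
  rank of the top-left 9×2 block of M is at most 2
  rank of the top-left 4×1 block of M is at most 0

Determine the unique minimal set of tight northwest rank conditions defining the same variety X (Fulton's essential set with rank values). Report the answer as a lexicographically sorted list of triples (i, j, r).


Reconstructing r_w from the 24 given conditions:

  row 1: 0  1  1  1  1  1  1  1  1  1
  row 2: 0  1  2  2  2  2  2  2  2  2
  row 3: 0  1  2  3  3  3  3  3  3  3
  row 4: 0  1  2  3  3  3  3  3  4  4
  row 5: 1  2  3  4  4  4  4  4  5  5
  row 6: 1  2  3  4  5  5  5  5  6  6
  row 7: 1  2  3  4  5  6  6  6  7  7
  row 8: 1  2  3  4  5  6  7  7  8  8
  row 9: 1  2  3  4  5  6  7  7  8  9
  row 10: 1  2  3  4  5  6  7  8  9  10

reading off 1-entries of Δ²R: w = (2, 3, 4, 9, 1, 5, 6, 7, 10, 8).

3 SE-corners of the 9-cell Rothe diagram give Ess(w):

[(4, 1, 0), (4, 8, 3), (9, 8, 7)]


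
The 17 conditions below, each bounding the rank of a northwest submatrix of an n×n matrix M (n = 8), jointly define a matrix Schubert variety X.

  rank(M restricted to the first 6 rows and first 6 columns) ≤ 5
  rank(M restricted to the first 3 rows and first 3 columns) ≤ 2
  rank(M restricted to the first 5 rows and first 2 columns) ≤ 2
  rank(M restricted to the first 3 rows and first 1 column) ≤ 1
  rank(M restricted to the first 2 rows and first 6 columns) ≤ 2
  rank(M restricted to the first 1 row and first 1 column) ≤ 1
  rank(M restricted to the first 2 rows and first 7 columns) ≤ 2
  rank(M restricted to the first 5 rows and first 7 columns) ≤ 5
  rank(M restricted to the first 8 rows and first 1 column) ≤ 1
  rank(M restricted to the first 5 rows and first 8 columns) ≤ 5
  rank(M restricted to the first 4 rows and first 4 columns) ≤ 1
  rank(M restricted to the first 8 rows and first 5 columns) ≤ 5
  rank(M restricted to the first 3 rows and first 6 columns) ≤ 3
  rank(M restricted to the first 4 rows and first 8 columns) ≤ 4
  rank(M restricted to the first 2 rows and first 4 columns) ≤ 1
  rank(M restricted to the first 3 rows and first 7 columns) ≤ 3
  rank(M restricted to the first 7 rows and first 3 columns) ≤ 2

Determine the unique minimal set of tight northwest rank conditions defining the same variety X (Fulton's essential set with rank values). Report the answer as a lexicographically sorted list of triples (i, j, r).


Rank table r_w(8×8) implied by the 17 constraints:

  row 1: 1, 1, 1, 1, 1, 1, 1, 1
  row 2: 1, 1, 1, 1, 2, 2, 2, 2
  row 3: 1, 1, 1, 1, 2, 3, 3, 3
  row 4: 1, 1, 1, 1, 2, 3, 4, 4
  row 5: 1, 2, 2, 2, 3, 4, 5, 5
  row 6: 1, 2, 2, 3, 4, 5, 6, 6
  row 7: 1, 2, 2, 3, 4, 5, 6, 7
  row 8: 1, 2, 3, 4, 5, 6, 7, 8

the unique w with this rank table is (1, 5, 6, 7, 2, 4, 8, 3).

|D(w)|=11, |Ess(w)|=2:

[(4, 4, 1), (7, 3, 2)]
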